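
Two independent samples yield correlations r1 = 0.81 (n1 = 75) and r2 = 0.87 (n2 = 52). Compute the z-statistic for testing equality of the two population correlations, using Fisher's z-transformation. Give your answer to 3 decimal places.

Fisher z-transforms: z1 = atanh(0.81) = 1.127029, z2 = atanh(0.87) = 1.333080; difference d = -0.206051
Var(d) = 1/72 + 1/49 = 0.0138889 + 0.0204082 = 0.0342971
z = d/√Var(d) = -0.206051 / √0.0342971 = -0.206051 / 0.185195 = -1.113

-1.113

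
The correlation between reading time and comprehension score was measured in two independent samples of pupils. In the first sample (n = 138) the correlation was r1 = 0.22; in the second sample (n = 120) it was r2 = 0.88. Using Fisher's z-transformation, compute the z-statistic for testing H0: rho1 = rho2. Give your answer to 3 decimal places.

z1 = atanh(0.22) = 0.223656,  z2 = atanh(0.88) = 1.375768
SE = √(1/(n1−3) + 1/(n2−3)) = √(1/135 + 1/117) = √(0.0074074 + 0.0085470) = √0.0159544 = 0.126311
z = (z1 − z2)/SE = (0.223656 − 1.375768) / 0.126311 = -1.152112 / 0.126311 = -9.121

-9.121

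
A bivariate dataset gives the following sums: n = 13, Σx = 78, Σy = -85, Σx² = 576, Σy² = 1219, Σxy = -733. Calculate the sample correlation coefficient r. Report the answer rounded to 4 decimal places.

Numerator: nΣxy − (Σx)(Σy) = 13·(-733) − (78)(-85) = -2899
Denominator: √[(nΣx²−(Σx)²)(nΣy²−(Σy)²)]
  nΣx²−(Σx)² = 13·576 − 6084 = 1404;  nΣy²−(Σy)² = 13·1219 − 7225 = 8622
  √(1404·8622) = √12105288 = 3479.2654
r = -2899 / 3479.2654 = -0.8332

-0.8332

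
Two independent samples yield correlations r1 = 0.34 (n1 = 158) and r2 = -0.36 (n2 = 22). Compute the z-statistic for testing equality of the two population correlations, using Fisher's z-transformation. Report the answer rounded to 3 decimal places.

z1 = atanh(0.34) = 0.354093,  z2 = atanh(-0.36) = -0.376886
SE = √(1/(n1−3) + 1/(n2−3)) = √(1/155 + 1/19) = √(0.0064516 + 0.0526316) = √0.0590832 = 0.243070
z = (z1 − z2)/SE = (0.354093 − (-0.376886)) / 0.243070 = 0.730979 / 0.243070 = 3.007

3.007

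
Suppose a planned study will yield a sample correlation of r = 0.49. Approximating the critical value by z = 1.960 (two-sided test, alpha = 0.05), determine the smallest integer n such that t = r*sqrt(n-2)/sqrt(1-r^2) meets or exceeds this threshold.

15

Need r·√(n−2)/√(1−r²) ≥ 1.960
√(n−2) ≥ 1.960·√(1−0.2401) / 0.49 = 1.960·0.871722 / 0.49 = 3.4869
n−2 ≥ 12.1585  ⇒  n ≥ 14.1585
Smallest integer n = 15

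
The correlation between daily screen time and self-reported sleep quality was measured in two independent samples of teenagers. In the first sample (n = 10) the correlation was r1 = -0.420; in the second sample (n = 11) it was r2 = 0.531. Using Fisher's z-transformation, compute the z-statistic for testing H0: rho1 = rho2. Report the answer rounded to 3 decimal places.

-2.008

Fisher z-transforms: z1 = atanh(-0.420) = -0.447692, z2 = atanh(0.531) = 0.591537; difference d = -1.039229
Var(d) = 1/7 + 1/8 = 0.1428571 + 0.1250000 = 0.2678571
z = d/√Var(d) = -1.039229 / √0.2678571 = -1.039229 / 0.517549 = -2.008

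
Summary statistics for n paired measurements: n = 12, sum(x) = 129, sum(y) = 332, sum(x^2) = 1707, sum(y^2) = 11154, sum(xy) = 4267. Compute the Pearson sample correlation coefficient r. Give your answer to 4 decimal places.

0.8791

S_xy = nΣxy − ΣxΣy = 12·4267 − 129·332 = 51204 − 42828 = 8376
S_xx = nΣx² − (Σx)² = 12·1707 − 129² = 20484 − 16641 = 3843
S_yy = nΣy² − (Σy)² = 12·11154 − 332² = 133848 − 110224 = 23624
r = S_xy / √(S_xx·S_yy) = 8376 / √(3843·23624) = 8376 / √90787032 = 8376 / 9528.2229 = 0.8791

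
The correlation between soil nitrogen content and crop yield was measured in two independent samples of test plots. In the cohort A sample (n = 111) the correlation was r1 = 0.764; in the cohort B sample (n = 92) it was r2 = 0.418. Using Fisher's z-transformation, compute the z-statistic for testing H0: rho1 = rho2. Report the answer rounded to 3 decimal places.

3.915

Fisher z-transforms: z1 = atanh(0.764) = 1.005754, z2 = atanh(0.418) = 0.445266; difference d = 0.560488
Var(d) = 1/108 + 1/89 = 0.0092593 + 0.0112360 = 0.0204953
z = d/√Var(d) = 0.560488 / √0.0204953 = 0.560488 / 0.143162 = 3.915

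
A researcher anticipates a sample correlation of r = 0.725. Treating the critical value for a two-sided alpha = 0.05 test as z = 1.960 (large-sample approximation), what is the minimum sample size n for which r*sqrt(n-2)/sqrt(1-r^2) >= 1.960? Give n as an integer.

6

r√(n−2)/√(1−r²) ≥ 1.960  ⇔  n−2 ≥ (1.960)²·(1−r²)/r²
(1−r²)/r² = (1−0.525625)/0.525625 = 0.9025
n ≥ 2 + 3.8416·0.9025 = 2 + 3.4670 = 5.4670
⌈5.4670⌉ = 6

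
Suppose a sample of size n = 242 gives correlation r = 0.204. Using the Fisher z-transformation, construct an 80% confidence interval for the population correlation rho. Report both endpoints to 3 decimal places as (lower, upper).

Fisher z: z_r = atanh(r) = ½·ln((1+0.204)/(1−0.204)) = 0.206903
SE(z) = 1/√(n−3) = 1/√239 = 0.064685
80% ⇒ z* = 1.282; margin = 1.282·0.064685 = 0.082926
CI on z-scale: (0.123977, 0.289829)
Back-transform: tanh(0.123977) = 0.123346, tanh(0.289829) = 0.281977

(0.123, 0.282)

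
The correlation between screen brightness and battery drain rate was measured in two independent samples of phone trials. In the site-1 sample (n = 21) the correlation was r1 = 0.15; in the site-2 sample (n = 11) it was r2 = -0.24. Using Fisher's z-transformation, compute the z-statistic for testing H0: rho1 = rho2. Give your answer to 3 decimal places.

0.932

Fisher z-transforms: z1 = atanh(0.15) = 0.151140, z2 = atanh(-0.24) = -0.244774; difference d = 0.395914
Var(d) = 1/18 + 1/8 = 0.0555556 + 0.1250000 = 0.1805556
z = d/√Var(d) = 0.395914 / √0.1805556 = 0.395914 / 0.424918 = 0.932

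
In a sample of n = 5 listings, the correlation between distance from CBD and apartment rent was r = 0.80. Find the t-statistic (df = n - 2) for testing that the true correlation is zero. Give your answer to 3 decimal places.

1 − r² = 1 − 0.6400 = 0.3600;  √(1−r²) = 0.600000
√(n−2) = √3 = 1.732051
t = r·√(n−2)/√(1−r²) = 0.80 · 1.732051 / 0.600000 = 2.309

2.309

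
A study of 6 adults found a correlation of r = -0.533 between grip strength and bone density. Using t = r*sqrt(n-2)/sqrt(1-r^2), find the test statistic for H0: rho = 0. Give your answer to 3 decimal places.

-1.260

t = r·√(n−2) / √(1−r²) with r = -0.533, n = 6
  = -0.533·√4 / √(1 − 0.284089)
  = -0.533·2.000000 / 0.846115
  = -1.066000 / 0.846115 = -1.260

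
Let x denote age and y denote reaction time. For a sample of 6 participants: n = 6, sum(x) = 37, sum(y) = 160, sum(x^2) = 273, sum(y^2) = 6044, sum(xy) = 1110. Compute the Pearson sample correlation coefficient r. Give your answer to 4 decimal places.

0.4369

Numerator: nΣxy − (Σx)(Σy) = 6·1110 − (37)(160) = 740
Denominator: √[(nΣx²−(Σx)²)(nΣy²−(Σy)²)]
  nΣx²−(Σx)² = 6·273 − 1369 = 269;  nΣy²−(Σy)² = 6·6044 − 25600 = 10664
  √(269·10664) = √2868616 = 1693.6989
r = 740 / 1693.6989 = 0.4369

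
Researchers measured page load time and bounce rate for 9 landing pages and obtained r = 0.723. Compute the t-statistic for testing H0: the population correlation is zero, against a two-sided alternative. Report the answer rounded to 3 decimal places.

1 − r² = 1 − 0.522729 = 0.477271;  √(1−r²) = 0.690848
√(n−2) = √7 = 2.645751
t = r·√(n−2)/√(1−r²) = 0.723 · 2.645751 / 0.690848 = 2.769

2.769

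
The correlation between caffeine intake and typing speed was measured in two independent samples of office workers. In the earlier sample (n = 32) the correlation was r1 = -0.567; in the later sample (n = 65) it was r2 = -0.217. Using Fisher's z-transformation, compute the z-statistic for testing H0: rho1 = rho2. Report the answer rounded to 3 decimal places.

Fisher z-transforms: z1 = atanh(-0.567) = -0.643090, z2 = atanh(-0.217) = -0.220506; difference d = -0.422584
Var(d) = 1/29 + 1/62 = 0.0344828 + 0.0161290 = 0.0506118
z = d/√Var(d) = -0.422584 / √0.0506118 = -0.422584 / 0.224971 = -1.878

-1.878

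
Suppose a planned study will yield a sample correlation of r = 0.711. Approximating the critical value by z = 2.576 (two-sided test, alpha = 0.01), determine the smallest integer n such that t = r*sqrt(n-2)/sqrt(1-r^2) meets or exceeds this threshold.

Need r·√(n−2)/√(1−r²) ≥ 2.576
√(n−2) ≥ 2.576·√(1−0.505521) / 0.711 = 2.576·0.703192 / 0.711 = 2.5477
n−2 ≥ 6.4908  ⇒  n ≥ 8.4908
Smallest integer n = 9

9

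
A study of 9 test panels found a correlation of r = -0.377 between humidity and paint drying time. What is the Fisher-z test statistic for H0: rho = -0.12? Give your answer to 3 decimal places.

-0.676

Fisher z: atanh(-0.377) = -0.396558, atanh(-0.12) = -0.120581
z = (z_r − z_0)·√(n−3) = (-0.396558 − (-0.120581))·√6 = -0.275977 · 2.449490 = -0.676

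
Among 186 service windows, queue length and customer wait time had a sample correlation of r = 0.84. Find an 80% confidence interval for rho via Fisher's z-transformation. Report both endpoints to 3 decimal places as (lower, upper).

(0.810, 0.866)

z_r = atanh(0.84) = 1.221174;  SE = 1/√(n−3) = 1/√183 = 0.073922
z-limits: 1.221174 ± 1.282·0.073922 = 1.221174 ± 0.094768 = [1.126406, 1.315942]
ρ-limits: (tanh 1.126406, tanh 1.315942) = (0.810, 0.866)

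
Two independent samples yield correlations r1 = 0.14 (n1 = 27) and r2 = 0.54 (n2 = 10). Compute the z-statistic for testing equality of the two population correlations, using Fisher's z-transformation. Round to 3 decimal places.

-1.078

Fisher z-transforms: z1 = atanh(0.14) = 0.140926, z2 = atanh(0.54) = 0.604156; difference d = -0.463230
Var(d) = 1/24 + 1/7 = 0.0416667 + 0.1428571 = 0.1845238
z = d/√Var(d) = -0.463230 / √0.1845238 = -0.463230 / 0.429562 = -1.078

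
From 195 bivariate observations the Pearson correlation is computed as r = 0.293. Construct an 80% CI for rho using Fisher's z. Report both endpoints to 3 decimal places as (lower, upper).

(0.206, 0.375)

z_r = atanh(0.293) = 0.301845;  SE = 1/√(n−3) = 1/√192 = 0.072169
z-limits: 0.301845 ± 1.282·0.072169 = 0.301845 ± 0.092521 = [0.209324, 0.394366]
ρ-limits: (tanh 0.209324, tanh 0.394366) = (0.206, 0.375)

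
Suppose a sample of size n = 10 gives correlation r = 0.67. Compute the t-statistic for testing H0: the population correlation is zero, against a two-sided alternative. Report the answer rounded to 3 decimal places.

2.553

1 − r² = 1 − 0.4489 = 0.5511;  √(1−r²) = 0.742361
√(n−2) = √8 = 2.828427
t = r·√(n−2)/√(1−r²) = 0.67 · 2.828427 / 0.742361 = 2.553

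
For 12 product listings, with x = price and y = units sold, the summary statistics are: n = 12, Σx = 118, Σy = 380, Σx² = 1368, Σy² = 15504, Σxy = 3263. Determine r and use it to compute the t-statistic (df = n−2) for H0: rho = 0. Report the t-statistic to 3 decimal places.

S_xy = nΣxy − ΣxΣy = 12·3263 − 118·380 = 39156 − 44840 = -5684
S_xx = nΣx² − (Σx)² = 12·1368 − 118² = 16416 − 13924 = 2492
S_yy = nΣy² − (Σy)² = 12·15504 − 380² = 186048 − 144400 = 41648
r = S_xy / √(S_xx·S_yy) = -5684 / √(2492·41648) = -5684 / √103786816 = -5684 / 10187.5815 = -0.5579
t = r·√(n−2)/√(1−r²) = -0.5579·√10 / √(1−0.311252) = -1.764235 / 0.829908 = -2.126

-2.126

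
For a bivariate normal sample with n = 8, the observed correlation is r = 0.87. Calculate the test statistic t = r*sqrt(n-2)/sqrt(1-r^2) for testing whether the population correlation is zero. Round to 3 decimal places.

1 − r² = 1 − 0.7569 = 0.2431;  √(1−r²) = 0.493052
√(n−2) = √6 = 2.449490
t = r·√(n−2)/√(1−r²) = 0.87 · 2.449490 / 0.493052 = 4.322

4.322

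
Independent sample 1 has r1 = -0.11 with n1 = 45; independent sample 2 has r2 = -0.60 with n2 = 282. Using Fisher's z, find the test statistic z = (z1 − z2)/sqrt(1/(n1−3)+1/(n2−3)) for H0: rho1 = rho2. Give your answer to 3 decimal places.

3.521

Fisher z-transforms: z1 = atanh(-0.11) = -0.110447, z2 = atanh(-0.60) = -0.693147; difference d = 0.582700
Var(d) = 1/42 + 1/279 = 0.0238095 + 0.0035842 = 0.0273937
z = d/√Var(d) = 0.582700 / √0.0273937 = 0.582700 / 0.165510 = 3.521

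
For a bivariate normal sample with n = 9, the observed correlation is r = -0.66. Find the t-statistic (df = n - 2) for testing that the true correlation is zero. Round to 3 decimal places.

t = r·√(n−2) / √(1−r²) with r = -0.66, n = 9
  = -0.66·√7 / √(1 − 0.4356)
  = -0.66·2.645751 / 0.751266
  = -1.746196 / 0.751266 = -2.324

-2.324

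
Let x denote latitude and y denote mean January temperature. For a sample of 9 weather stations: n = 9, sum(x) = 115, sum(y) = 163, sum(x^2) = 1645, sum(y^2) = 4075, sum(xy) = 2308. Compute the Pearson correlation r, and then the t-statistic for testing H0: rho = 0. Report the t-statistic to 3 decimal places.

S_xy = nΣxy − ΣxΣy = 9·2308 − 115·163 = 20772 − 18745 = 2027
S_xx = nΣx² − (Σx)² = 9·1645 − 115² = 14805 − 13225 = 1580
S_yy = nΣy² − (Σy)² = 9·4075 − 163² = 36675 − 26569 = 10106
r = S_xy / √(S_xx·S_yy) = 2027 / √(1580·10106) = 2027 / √15967480 = 2027 / 3995.9329 = 0.5073
t = r·√(n−2)/√(1−r²) = 0.5073·√7 / √(1−0.257353) = 1.342190 / 0.861770 = 1.557

1.557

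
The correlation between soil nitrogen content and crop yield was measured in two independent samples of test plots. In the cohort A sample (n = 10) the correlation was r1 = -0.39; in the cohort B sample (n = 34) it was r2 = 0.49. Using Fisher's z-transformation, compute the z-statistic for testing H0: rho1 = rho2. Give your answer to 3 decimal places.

-2.265

Fisher z-transforms: z1 = atanh(-0.39) = -0.411800, z2 = atanh(0.49) = 0.536060; difference d = -0.947860
Var(d) = 1/7 + 1/31 = 0.1428571 + 0.0322581 = 0.1751152
z = d/√Var(d) = -0.947860 / √0.1751152 = -0.947860 / 0.418468 = -2.265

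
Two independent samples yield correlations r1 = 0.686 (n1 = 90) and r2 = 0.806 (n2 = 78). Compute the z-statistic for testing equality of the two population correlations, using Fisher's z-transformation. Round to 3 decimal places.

z1 = atanh(0.686) = 0.840361,  z2 = atanh(0.806) = 1.115506
SE = √(1/(n1−3) + 1/(n2−3)) = √(1/87 + 1/75) = √(0.0114943 + 0.0133333) = √0.0248276 = 0.157568
z = (z1 − z2)/SE = (0.840361 − 1.115506) / 0.157568 = -0.275145 / 0.157568 = -1.746

-1.746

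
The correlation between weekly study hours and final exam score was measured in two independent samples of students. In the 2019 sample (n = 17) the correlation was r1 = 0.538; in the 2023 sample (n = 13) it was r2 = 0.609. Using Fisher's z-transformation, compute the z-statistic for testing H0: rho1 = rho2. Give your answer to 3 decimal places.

-0.256

z1 = atanh(0.538) = 0.601337,  z2 = atanh(0.609) = 0.707330
SE = √(1/(n1−3) + 1/(n2−3)) = √(1/14 + 1/10) = √(0.0714286 + 0.1000000) = √0.1714286 = 0.414039
z = (z1 − z2)/SE = (0.601337 − 0.707330) / 0.414039 = -0.105993 / 0.414039 = -0.256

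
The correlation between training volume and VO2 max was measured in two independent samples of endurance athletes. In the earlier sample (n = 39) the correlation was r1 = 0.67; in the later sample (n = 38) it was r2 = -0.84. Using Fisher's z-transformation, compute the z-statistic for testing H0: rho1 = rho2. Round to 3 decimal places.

Fisher z-transforms: z1 = atanh(0.67) = 0.810743, z2 = atanh(-0.84) = -1.221174; difference d = 2.031917
Var(d) = 1/36 + 1/35 = 0.0277778 + 0.0285714 = 0.0563492
z = d/√Var(d) = 2.031917 / √0.0563492 = 2.031917 / 0.237380 = 8.560

8.560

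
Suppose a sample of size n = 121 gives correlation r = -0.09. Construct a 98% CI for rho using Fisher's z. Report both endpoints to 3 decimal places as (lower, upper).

Fisher z: z_r = atanh(r) = ½·ln((1+(-0.09))/(1−(-0.09))) = -0.090244
SE(z) = 1/√(n−3) = 1/√118 = 0.092057
98% ⇒ z* = 2.326; margin = 2.326·0.092057 = 0.214125
CI on z-scale: (-0.304369, 0.123881)
Back-transform: tanh(-0.304369) = -0.295306, tanh(0.123881) = 0.123251

(-0.295, 0.123)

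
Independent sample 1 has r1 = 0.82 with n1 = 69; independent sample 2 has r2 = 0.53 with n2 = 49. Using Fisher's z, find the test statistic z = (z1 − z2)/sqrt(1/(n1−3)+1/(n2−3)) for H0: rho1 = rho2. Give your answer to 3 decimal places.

2.950

z1 = atanh(0.82) = 1.156817,  z2 = atanh(0.53) = 0.590145
SE = √(1/(n1−3) + 1/(n2−3)) = √(1/66 + 1/46) = √(0.0151515 + 0.0217391) = √0.0368906 = 0.192069
z = (z1 − z2)/SE = (1.156817 − 0.590145) / 0.192069 = 0.566672 / 0.192069 = 2.950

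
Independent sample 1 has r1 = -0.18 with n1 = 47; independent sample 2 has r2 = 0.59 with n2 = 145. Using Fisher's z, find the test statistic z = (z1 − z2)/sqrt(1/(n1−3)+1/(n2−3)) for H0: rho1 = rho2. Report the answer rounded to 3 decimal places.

-4.982

z1 = atanh(-0.18) = -0.181983,  z2 = atanh(0.59) = 0.677666
SE = √(1/(n1−3) + 1/(n2−3)) = √(1/44 + 1/142) = √(0.0227273 + 0.0070423) = √0.0297696 = 0.172539
z = (z1 − z2)/SE = (-0.181983 − 0.677666) / 0.172539 = -0.859649 / 0.172539 = -4.982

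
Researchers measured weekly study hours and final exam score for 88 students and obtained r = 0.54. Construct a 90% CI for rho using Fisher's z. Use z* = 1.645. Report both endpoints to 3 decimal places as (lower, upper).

z_r = atanh(0.54) = 0.604156;  SE = 1/√(n−3) = 1/√85 = 0.108465
z-limits: 0.604156 ± 1.645·0.108465 = 0.604156 ± 0.178425 = [0.425731, 0.782581]
ρ-limits: (tanh 0.425731, tanh 0.782581) = (0.402, 0.654)

(0.402, 0.654)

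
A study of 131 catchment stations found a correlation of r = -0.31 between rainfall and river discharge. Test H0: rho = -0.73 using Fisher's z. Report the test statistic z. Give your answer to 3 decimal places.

Fisher z: atanh(-0.31) = -0.320545, atanh(-0.73) = -0.928727
z = (z_r − z_0)·√(n−3) = (-0.320545 − (-0.928727))·√128 = 0.608182 · 11.313708 = 6.881

6.881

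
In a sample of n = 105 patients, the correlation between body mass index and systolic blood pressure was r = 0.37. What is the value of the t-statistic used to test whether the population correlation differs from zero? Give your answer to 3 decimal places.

t = r·√(n−2) / √(1−r²) with r = 0.37, n = 105
  = 0.37·√103 / √(1 − 0.1369)
  = 0.37·10.148892 / 0.929032
  = 3.755090 / 0.929032 = 4.042

4.042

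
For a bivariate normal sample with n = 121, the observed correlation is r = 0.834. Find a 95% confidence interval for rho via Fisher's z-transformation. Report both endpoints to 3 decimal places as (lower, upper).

Fisher z: z_r = atanh(r) = ½·ln((1+0.834)/(1−0.834)) = 1.201133
SE(z) = 1/√(n−3) = 1/√118 = 0.092057
95% ⇒ z* = 1.960; margin = 1.960·0.092057 = 0.180432
CI on z-scale: (1.020701, 1.381565)
Back-transform: tanh(1.020701) = 0.770152, tanh(1.381565) = 0.881301

(0.770, 0.881)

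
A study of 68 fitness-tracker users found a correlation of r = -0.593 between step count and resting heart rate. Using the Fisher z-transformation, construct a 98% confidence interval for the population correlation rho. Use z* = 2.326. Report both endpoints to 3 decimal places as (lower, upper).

(-0.749, -0.375)

Fisher z: z_r = atanh(r) = ½·ln((1+(-0.593))/(1−(-0.593))) = -0.682281
SE(z) = 1/√(n−3) = 1/√65 = 0.124035
98% ⇒ z* = 2.326; margin = 2.326·0.124035 = 0.288505
CI on z-scale: (-0.970786, -0.393776)
Back-transform: tanh(-0.970786) = -0.749049, tanh(-0.393776) = -0.374611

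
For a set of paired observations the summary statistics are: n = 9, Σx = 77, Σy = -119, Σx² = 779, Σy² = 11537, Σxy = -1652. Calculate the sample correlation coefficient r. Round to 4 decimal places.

-0.5792

S_xy = nΣxy − ΣxΣy = 9·(-1652) − 77·(-119) = -14868 − (-9163) = -5705
S_xx = nΣx² − (Σx)² = 9·779 − 77² = 7011 − 5929 = 1082
S_yy = nΣy² − (Σy)² = 9·11537 − (-119)² = 103833 − 14161 = 89672
r = S_xy / √(S_xx·S_yy) = -5705 / √(1082·89672) = -5705 / √97025104 = -5705 / 9850.1322 = -0.5792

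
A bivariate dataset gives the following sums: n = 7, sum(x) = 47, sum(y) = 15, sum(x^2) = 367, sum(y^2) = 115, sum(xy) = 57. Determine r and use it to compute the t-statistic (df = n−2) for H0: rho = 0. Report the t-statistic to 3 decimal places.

-2.016

Numerator: nΣxy − (Σx)(Σy) = 7·57 − (47)(15) = -306
Denominator: √[(nΣx²−(Σx)²)(nΣy²−(Σy)²)]
  nΣx²−(Σx)² = 7·367 − 2209 = 360;  nΣy²−(Σy)² = 7·115 − 225 = 580
  √(360·580) = √208800 = 456.9464
r = -306 / 456.9464 = -0.6697
t = r·√(n−2)/√(1−r²) = -0.6697·√5 / √(1−0.448498) = -1.497495 / 0.742632 = -2.016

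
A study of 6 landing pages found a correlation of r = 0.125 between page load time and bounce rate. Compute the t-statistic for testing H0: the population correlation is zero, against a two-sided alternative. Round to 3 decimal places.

t = r·√(n−2) / √(1−r²) with r = 0.125, n = 6
  = 0.125·√4 / √(1 − 0.015625)
  = 0.125·2.000000 / 0.992157
  = 0.250000 / 0.992157 = 0.252

0.252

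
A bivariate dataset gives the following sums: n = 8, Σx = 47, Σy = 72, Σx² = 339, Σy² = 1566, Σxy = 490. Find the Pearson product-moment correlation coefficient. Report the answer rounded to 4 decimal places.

S_xy = nΣxy − ΣxΣy = 8·490 − 47·72 = 3920 − 3384 = 536
S_xx = nΣx² − (Σx)² = 8·339 − 47² = 2712 − 2209 = 503
S_yy = nΣy² − (Σy)² = 8·1566 − 72² = 12528 − 5184 = 7344
r = S_xy / √(S_xx·S_yy) = 536 / √(503·7344) = 536 / √3694032 = 536 / 1921.9865 = 0.2789

0.2789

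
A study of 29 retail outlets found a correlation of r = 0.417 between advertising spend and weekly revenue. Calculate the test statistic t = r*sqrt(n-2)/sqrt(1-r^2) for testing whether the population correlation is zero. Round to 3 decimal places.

1 − r² = 1 − 0.173889 = 0.826111;  √(1−r²) = 0.908906
√(n−2) = √27 = 5.196152
t = r·√(n−2)/√(1−r²) = 0.417 · 5.196152 / 0.908906 = 2.384

2.384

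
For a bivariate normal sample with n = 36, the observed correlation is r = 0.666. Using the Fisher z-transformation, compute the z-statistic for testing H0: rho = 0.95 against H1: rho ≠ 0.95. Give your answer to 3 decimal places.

-5.907

z_r = atanh(0.666) = 0.803520,  z_0 = atanh(0.95) = 1.831781
SE = 1/√(n−3) = 1/√33 = 0.174078
z = (z_r − z_0)/SE = (0.803520 − 1.831781) / 0.174078 = -1.028261 / 0.174078 = -5.907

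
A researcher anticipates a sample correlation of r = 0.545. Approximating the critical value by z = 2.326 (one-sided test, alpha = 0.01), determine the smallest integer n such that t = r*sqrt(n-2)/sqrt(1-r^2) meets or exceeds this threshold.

15

r√(n−2)/√(1−r²) ≥ 2.326  ⇔  n−2 ≥ (2.326)²·(1−r²)/r²
(1−r²)/r² = (1−0.297025)/0.297025 = 2.3667
n ≥ 2 + 5.410276·2.3667 = 2 + 12.8045 = 14.8045
⌈14.8045⌉ = 15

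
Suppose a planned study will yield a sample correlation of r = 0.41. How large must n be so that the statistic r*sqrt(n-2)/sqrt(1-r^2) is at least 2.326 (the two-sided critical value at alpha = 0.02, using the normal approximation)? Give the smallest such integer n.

29

Need r·√(n−2)/√(1−r²) ≥ 2.326
√(n−2) ≥ 2.326·√(1−0.1681) / 0.41 = 2.326·0.912086 / 0.41 = 5.1744
n−2 ≥ 26.7744  ⇒  n ≥ 28.7744
Smallest integer n = 29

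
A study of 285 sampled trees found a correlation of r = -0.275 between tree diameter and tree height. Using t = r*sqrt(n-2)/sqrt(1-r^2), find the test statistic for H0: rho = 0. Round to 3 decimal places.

t = r·√(n−2) / √(1−r²) with r = -0.275, n = 285
  = -0.275·√283 / √(1 − 0.075625)
  = -0.275·16.822604 / 0.961444
  = -4.626216 / 0.961444 = -4.812

-4.812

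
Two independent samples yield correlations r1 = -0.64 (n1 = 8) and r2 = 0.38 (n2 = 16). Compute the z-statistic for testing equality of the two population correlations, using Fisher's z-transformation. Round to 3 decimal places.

-2.201

Fisher z-transforms: z1 = atanh(-0.64) = -0.758174, z2 = atanh(0.38) = 0.400060; difference d = -1.158234
Var(d) = 1/5 + 1/13 = 0.2000000 + 0.0769231 = 0.2769231
z = d/√Var(d) = -1.158234 / √0.2769231 = -1.158234 / 0.526235 = -2.201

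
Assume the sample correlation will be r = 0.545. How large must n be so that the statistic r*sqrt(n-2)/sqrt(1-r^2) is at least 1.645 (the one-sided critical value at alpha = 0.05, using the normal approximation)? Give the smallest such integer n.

r√(n−2)/√(1−r²) ≥ 1.645  ⇔  n−2 ≥ (1.645)²·(1−r²)/r²
(1−r²)/r² = (1−0.297025)/0.297025 = 2.3667
n ≥ 2 + 2.706025·2.3667 = 2 + 6.4043 = 8.4043
⌈8.4043⌉ = 9

9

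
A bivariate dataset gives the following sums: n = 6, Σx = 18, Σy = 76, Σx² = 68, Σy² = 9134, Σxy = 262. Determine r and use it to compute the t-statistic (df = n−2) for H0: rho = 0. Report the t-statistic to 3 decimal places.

S_xy = nΣxy − ΣxΣy = 6·262 − 18·76 = 1572 − 1368 = 204
S_xx = nΣx² − (Σx)² = 6·68 − 18² = 408 − 324 = 84
S_yy = nΣy² − (Σy)² = 6·9134 − 76² = 54804 − 5776 = 49028
r = S_xy / √(S_xx·S_yy) = 204 / √(84·49028) = 204 / √4118352 = 204 / 2029.3723 = 0.1005
t = r·√(n−2)/√(1−r²) = 0.1005·√4 / √(1−0.010100) = 0.201000 / 0.994937 = 0.202

0.202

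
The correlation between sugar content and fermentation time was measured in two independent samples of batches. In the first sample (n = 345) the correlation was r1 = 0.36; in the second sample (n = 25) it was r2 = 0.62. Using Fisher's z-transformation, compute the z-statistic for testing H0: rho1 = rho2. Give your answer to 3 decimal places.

z1 = atanh(0.36) = 0.376886,  z2 = atanh(0.62) = 0.725005
SE = √(1/(n1−3) + 1/(n2−3)) = √(1/342 + 1/22) = √(0.0029240 + 0.0454545) = √0.0483785 = 0.219951
z = (z1 − z2)/SE = (0.376886 − 0.725005) / 0.219951 = -0.348119 / 0.219951 = -1.583

-1.583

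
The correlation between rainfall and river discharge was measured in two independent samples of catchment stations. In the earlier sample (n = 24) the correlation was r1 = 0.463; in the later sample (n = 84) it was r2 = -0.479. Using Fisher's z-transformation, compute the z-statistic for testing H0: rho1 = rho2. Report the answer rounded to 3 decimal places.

4.177

Fisher z-transforms: z1 = atanh(0.463) = 0.501123, z2 = atanh(-0.479) = -0.521686; difference d = 1.022809
Var(d) = 1/21 + 1/81 = 0.0476190 + 0.0123457 = 0.0599647
z = d/√Var(d) = 1.022809 / √0.0599647 = 1.022809 / 0.244877 = 4.177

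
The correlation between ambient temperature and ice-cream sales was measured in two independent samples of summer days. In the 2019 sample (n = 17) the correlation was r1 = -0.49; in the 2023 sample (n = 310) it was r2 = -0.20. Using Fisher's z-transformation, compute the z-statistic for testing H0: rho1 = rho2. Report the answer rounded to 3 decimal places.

Fisher z-transforms: z1 = atanh(-0.49) = -0.536060, z2 = atanh(-0.20) = -0.202733; difference d = -0.333327
Var(d) = 1/14 + 1/307 = 0.0714286 + 0.0032573 = 0.0746859
z = d/√Var(d) = -0.333327 / √0.0746859 = -0.333327 / 0.273287 = -1.220

-1.220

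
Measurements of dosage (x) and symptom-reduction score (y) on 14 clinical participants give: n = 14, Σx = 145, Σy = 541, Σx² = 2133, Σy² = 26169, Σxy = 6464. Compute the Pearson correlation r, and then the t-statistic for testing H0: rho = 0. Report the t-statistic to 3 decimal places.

1.856

Numerator: nΣxy − (Σx)(Σy) = 14·6464 − (145)(541) = 12051
Denominator: √[(nΣx²−(Σx)²)(nΣy²−(Σy)²)]
  nΣx²−(Σx)² = 14·2133 − 21025 = 8837;  nΣy²−(Σy)² = 14·26169 − 292681 = 73685
  √(8837·73685) = √651154345 = 25517.7261
r = 12051 / 25517.7261 = 0.4723
t = r·√(n−2)/√(1−r²) = 0.4723·√12 / √(1−0.223067) = 1.636095 / 0.881438 = 1.856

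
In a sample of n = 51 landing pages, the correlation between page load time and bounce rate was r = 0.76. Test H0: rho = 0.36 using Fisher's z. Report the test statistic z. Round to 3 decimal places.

4.291

z_r = atanh(0.76) = 0.996215,  z_0 = atanh(0.36) = 0.376886
SE = 1/√(n−3) = 1/√48 = 0.144338
z = (z_r − z_0)/SE = (0.996215 − 0.376886) / 0.144338 = 0.619329 / 0.144338 = 4.291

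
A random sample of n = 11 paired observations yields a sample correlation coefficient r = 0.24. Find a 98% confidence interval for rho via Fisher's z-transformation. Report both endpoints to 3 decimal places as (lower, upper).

(-0.521, 0.788)

Fisher z: z_r = atanh(r) = ½·ln((1+0.24)/(1−0.24)) = 0.244774
SE(z) = 1/√(n−3) = 1/√8 = 0.353553
98% ⇒ z* = 2.326; margin = 2.326·0.353553 = 0.822364
CI on z-scale: (-0.577590, 1.067138)
Back-transform: tanh(-0.577590) = -0.520912, tanh(1.067138) = 0.788381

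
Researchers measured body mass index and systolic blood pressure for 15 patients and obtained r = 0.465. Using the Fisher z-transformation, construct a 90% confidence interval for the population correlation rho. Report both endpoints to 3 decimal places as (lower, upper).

Fisher z: z_r = atanh(r) = ½·ln((1+0.465)/(1−0.465)) = 0.503672
SE(z) = 1/√(n−3) = 1/√12 = 0.288675
90% ⇒ z* = 1.645; margin = 1.645·0.288675 = 0.474870
CI on z-scale: (0.028802, 0.978542)
Back-transform: tanh(0.028802) = 0.028794, tanh(0.978542) = 0.752434

(0.029, 0.752)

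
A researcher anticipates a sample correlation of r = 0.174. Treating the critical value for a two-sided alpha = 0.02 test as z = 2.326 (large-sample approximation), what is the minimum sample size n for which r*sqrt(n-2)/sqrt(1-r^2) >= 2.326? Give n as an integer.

176

r√(n−2)/√(1−r²) ≥ 2.326  ⇔  n−2 ≥ (2.326)²·(1−r²)/r²
(1−r²)/r² = (1−0.030276)/0.030276 = 32.0295
n ≥ 2 + 5.410276·32.0295 = 2 + 173.2884 = 175.2884
⌈175.2884⌉ = 176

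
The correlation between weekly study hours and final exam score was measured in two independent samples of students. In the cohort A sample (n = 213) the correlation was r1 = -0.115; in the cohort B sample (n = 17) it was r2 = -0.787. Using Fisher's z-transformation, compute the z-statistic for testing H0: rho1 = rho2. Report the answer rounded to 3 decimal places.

Fisher z-transforms: z1 = atanh(-0.115) = -0.115511, z2 = atanh(-0.787) = -1.063501; difference d = 0.947990
Var(d) = 1/210 + 1/14 = 0.0047619 + 0.0714286 = 0.0761905
z = d/√Var(d) = 0.947990 / √0.0761905 = 0.947990 / 0.276026 = 3.434

3.434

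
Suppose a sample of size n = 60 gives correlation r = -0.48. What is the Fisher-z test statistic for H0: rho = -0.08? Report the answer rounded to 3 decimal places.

z_r = atanh(-0.48) = -0.522984,  z_0 = atanh(-0.08) = -0.080171
SE = 1/√(n−3) = 1/√57 = 0.132453
z = (z_r − z_0)/SE = (-0.522984 − (-0.080171)) / 0.132453 = -0.442813 / 0.132453 = -3.343

-3.343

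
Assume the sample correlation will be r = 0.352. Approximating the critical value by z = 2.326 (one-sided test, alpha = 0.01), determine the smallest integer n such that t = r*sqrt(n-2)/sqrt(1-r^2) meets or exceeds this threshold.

Need r·√(n−2)/√(1−r²) ≥ 2.326
√(n−2) ≥ 2.326·√(1−0.123904) / 0.352 = 2.326·0.936000 / 0.352 = 6.1850
n−2 ≥ 38.2542  ⇒  n ≥ 40.2542
Smallest integer n = 41

41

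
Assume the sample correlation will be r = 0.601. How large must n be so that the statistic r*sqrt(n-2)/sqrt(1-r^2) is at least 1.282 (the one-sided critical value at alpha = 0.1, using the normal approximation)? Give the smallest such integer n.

5

r√(n−2)/√(1−r²) ≥ 1.282  ⇔  n−2 ≥ (1.282)²·(1−r²)/r²
(1−r²)/r² = (1−0.361201)/0.361201 = 1.7685
n ≥ 2 + 1.643524·1.7685 = 2 + 2.9066 = 4.9066
⌈4.9066⌉ = 5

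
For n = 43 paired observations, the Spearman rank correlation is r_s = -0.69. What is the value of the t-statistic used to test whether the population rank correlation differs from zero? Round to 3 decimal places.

-6.104

1 − r_s² = 1 − 0.4761 = 0.5239;  √(1−r_s²) = 0.723809
√(n−2) = √41 = 6.403124
t = r_s·√(n−2)/√(1−r_s²) = -0.69 · 6.403124 / 0.723809 = -6.104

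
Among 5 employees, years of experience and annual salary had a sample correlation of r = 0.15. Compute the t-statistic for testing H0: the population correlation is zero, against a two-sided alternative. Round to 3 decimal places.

1 − r² = 1 − 0.0225 = 0.9775;  √(1−r²) = 0.988686
√(n−2) = √3 = 1.732051
t = r·√(n−2)/√(1−r²) = 0.15 · 1.732051 / 0.988686 = 0.263

0.263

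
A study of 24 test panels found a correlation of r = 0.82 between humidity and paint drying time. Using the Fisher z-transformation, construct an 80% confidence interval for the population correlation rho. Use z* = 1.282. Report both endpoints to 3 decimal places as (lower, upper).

(0.705, 0.893)

Fisher z: z_r = atanh(r) = ½·ln((1+0.82)/(1−0.82)) = 1.156817
SE(z) = 1/√(n−3) = 1/√21 = 0.218218
80% ⇒ z* = 1.282; margin = 1.282·0.218218 = 0.279755
CI on z-scale: (0.877062, 1.436572)
Back-transform: tanh(0.877062) = 0.704944, tanh(1.436572) = 0.893006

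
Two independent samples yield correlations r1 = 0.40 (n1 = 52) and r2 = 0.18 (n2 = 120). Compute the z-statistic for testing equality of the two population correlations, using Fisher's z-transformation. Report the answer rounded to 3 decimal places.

z1 = atanh(0.40) = 0.423649,  z2 = atanh(0.18) = 0.181983
SE = √(1/(n1−3) + 1/(n2−3)) = √(1/49 + 1/117) = √(0.0204082 + 0.0085470) = √0.0289552 = 0.170162
z = (z1 − z2)/SE = (0.423649 − 0.181983) / 0.170162 = 0.241666 / 0.170162 = 1.420

1.420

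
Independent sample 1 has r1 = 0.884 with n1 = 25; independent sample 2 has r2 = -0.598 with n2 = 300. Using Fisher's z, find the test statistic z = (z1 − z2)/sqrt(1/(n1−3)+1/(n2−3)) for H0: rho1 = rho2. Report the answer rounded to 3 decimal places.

9.431

Fisher z-transforms: z1 = atanh(0.884) = 1.393781, z2 = atanh(-0.598) = -0.690028; difference d = 2.083809
Var(d) = 1/22 + 1/297 = 0.0454545 + 0.0033670 = 0.0488215
z = d/√Var(d) = 2.083809 / √0.0488215 = 2.083809 / 0.220956 = 9.431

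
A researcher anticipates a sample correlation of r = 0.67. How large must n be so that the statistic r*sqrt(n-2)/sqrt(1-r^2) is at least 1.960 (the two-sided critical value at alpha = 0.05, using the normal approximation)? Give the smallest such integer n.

7

r√(n−2)/√(1−r²) ≥ 1.960  ⇔  n−2 ≥ (1.960)²·(1−r²)/r²
(1−r²)/r² = (1−0.4489)/0.4489 = 1.2277
n ≥ 2 + 3.8416·1.2277 = 2 + 4.7163 = 6.7163
⌈6.7163⌉ = 7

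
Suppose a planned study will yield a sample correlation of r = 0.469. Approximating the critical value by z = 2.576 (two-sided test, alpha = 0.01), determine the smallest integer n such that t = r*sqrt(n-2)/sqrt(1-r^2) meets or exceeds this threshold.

26

Need r·√(n−2)/√(1−r²) ≥ 2.576
√(n−2) ≥ 2.576·√(1−0.219961) / 0.469 = 2.576·0.883198 / 0.469 = 4.8510
n−2 ≥ 23.5322  ⇒  n ≥ 25.5322
Smallest integer n = 26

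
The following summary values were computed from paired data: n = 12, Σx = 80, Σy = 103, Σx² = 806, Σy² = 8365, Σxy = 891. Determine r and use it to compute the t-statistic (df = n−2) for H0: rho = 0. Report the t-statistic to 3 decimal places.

Numerator: nΣxy − (Σx)(Σy) = 12·891 − (80)(103) = 2452
Denominator: √[(nΣx²−(Σx)²)(nΣy²−(Σy)²)]
  nΣx²−(Σx)² = 12·806 − 6400 = 3272;  nΣy²−(Σy)² = 12·8365 − 10609 = 89771
  √(3272·89771) = √293730712 = 17138.5738
r = 2452 / 17138.5738 = 0.1431
t = r·√(n−2)/√(1−r²) = 0.1431·√10 / √(1−0.020478) = 0.452522 / 0.989708 = 0.457

0.457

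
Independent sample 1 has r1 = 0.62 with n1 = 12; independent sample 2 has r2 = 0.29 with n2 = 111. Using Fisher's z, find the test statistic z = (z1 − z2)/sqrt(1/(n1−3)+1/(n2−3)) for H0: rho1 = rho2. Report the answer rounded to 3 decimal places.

z1 = atanh(0.62) = 0.725005,  z2 = atanh(0.29) = 0.298566
SE = √(1/(n1−3) + 1/(n2−3)) = √(1/9 + 1/108) = √(0.1111111 + 0.0092593) = √0.1203704 = 0.346944
z = (z1 − z2)/SE = (0.725005 − 0.298566) / 0.346944 = 0.426439 / 0.346944 = 1.229

1.229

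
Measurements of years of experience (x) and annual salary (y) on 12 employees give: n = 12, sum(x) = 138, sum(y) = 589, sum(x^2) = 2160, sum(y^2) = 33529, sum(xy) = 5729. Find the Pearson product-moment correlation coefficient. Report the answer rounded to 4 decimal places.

S_xy = nΣxy − ΣxΣy = 12·5729 − 138·589 = 68748 − 81282 = -12534
S_xx = nΣx² − (Σx)² = 12·2160 − 138² = 25920 − 19044 = 6876
S_yy = nΣy² − (Σy)² = 12·33529 − 589² = 402348 − 346921 = 55427
r = S_xy / √(S_xx·S_yy) = -12534 / √(6876·55427) = -12534 / √381116052 = -12534 / 19522.1938 = -0.6420

-0.6420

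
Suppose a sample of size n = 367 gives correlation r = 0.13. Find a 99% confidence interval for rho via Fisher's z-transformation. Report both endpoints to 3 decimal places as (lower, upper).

(-0.004, 0.260)

z_r = atanh(0.13) = 0.130740;  SE = 1/√(n−3) = 1/√364 = 0.052414
z-limits: 0.130740 ± 2.576·0.052414 = 0.130740 ± 0.135018 = [-0.004278, 0.265758]
ρ-limits: (tanh -0.004278, tanh 0.265758) = (-0.004, 0.260)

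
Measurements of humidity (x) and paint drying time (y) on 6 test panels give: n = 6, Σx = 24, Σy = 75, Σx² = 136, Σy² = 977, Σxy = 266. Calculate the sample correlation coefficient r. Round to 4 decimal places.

-0.8554

S_xy = nΣxy − ΣxΣy = 6·266 − 24·75 = 1596 − 1800 = -204
S_xx = nΣx² − (Σx)² = 6·136 − 24² = 816 − 576 = 240
S_yy = nΣy² − (Σy)² = 6·977 − 75² = 5862 − 5625 = 237
r = S_xy / √(S_xx·S_yy) = -204 / √(240·237) = -204 / √56880 = -204 / 238.4953 = -0.8554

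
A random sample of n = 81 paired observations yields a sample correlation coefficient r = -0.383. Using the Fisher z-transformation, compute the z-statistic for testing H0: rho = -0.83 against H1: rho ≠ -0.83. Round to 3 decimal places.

z_r = atanh(-0.383) = -0.403571,  z_0 = atanh(-0.83) = -1.188136
SE = 1/√(n−3) = 1/√78 = 0.113228
z = (z_r − z_0)/SE = (-0.403571 − (-1.188136)) / 0.113228 = 0.784565 / 0.113228 = 6.929

6.929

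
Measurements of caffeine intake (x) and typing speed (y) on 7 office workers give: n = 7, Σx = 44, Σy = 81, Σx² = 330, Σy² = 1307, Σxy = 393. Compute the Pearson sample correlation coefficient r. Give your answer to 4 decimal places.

Numerator: nΣxy − (Σx)(Σy) = 7·393 − (44)(81) = -813
Denominator: √[(nΣx²−(Σx)²)(nΣy²−(Σy)²)]
  nΣx²−(Σx)² = 7·330 − 1936 = 374;  nΣy²−(Σy)² = 7·1307 − 6561 = 2588
  √(374·2588) = √967912 = 983.8252
r = -813 / 983.8252 = -0.8264

-0.8264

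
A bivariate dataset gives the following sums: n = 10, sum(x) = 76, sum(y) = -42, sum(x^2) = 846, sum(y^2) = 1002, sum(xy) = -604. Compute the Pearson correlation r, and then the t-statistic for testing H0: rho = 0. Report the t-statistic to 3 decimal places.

-2.149

Numerator: nΣxy − (Σx)(Σy) = 10·(-604) − (76)(-42) = -2848
Denominator: √[(nΣx²−(Σx)²)(nΣy²−(Σy)²)]
  nΣx²−(Σx)² = 10·846 − 5776 = 2684;  nΣy²−(Σy)² = 10·1002 − 1764 = 8256
  √(2684·8256) = √22159104 = 4707.3457
r = -2848 / 4707.3457 = -0.6050
t = r·√(n−2)/√(1−r²) = -0.6050·√8 / √(1−0.366025) = -1.711198 / 0.796225 = -2.149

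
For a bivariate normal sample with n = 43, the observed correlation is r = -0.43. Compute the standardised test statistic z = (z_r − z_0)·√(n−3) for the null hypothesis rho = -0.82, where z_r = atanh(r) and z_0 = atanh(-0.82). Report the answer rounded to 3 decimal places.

Fisher z: atanh(-0.43) = -0.459897, atanh(-0.82) = -1.156817
z = (z_r − z_0)·√(n−3) = (-0.459897 − (-1.156817))·√40 = 0.696920 · 6.324555 = 4.408

4.408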